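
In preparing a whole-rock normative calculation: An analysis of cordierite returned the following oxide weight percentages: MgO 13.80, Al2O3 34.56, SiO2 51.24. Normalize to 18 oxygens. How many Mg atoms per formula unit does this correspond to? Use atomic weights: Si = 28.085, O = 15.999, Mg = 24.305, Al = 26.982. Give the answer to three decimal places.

MgO: 13.80/40.304 = 0.34240 mol → 0.34240 mol Mg, 0.34240 mol O.
Al2O3: 34.56/101.961 = 0.33895 mol → 0.67790 mol Al, 1.01685 mol O.
SiO2: 51.24/60.083 = 0.85282 mol → 0.85282 mol Si, 1.70564 mol O.
Total oxygen = 3.06489 mol. Normalization factor = 18/3.06489 = 5.87297.
Mg per 18 O = 0.34240 × 5.87297 = 2.011.

2.011 Mg apfu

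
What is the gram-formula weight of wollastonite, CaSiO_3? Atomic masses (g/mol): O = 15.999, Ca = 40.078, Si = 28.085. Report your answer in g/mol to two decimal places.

116.16 g/mol

The formula mass is the sum 1(40.078) + 1(28.085) + 3(15.999).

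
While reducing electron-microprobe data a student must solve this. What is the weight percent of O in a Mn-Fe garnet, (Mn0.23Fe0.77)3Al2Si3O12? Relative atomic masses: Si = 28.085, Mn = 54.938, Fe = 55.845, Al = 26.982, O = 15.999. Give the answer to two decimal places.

38.62 weight percent

Formula mass = 0.69·54.938 + 2.31·55.845 + 2·26.982 + 3·28.085 + 12·15.999 = 497.116 g/mol, of which 191.988 g is O.
So O makes up 191.988/497.116 = 0.3862 of the mass, i.e. 38.62%.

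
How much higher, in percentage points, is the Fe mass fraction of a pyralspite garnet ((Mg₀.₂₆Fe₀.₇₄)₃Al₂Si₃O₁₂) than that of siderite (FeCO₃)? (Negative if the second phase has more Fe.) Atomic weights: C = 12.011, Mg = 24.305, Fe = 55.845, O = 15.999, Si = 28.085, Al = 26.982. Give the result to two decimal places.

-22.00 percentage points

M((Mg₀.₂₆Fe₀.₇₄)₃Al₂Si₃O₁₂) = 473.141 g/mol, so wt% Fe = 123.976/473.141 × 100 = 26.20%.
M(FeCO₃) = 115.853 g/mol, so wt% Fe = 55.845/115.853 × 100 = 48.20%.
26.20 − 48.20 = -22.00 pp.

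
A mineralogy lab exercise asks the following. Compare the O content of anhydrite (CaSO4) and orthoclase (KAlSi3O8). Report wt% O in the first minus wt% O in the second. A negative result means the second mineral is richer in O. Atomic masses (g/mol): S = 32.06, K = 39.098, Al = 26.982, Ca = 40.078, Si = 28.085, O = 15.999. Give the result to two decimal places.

1.02 percentage points

First mineral: 63.996 g O in 136.134 g formula = 47.01 wt% O.
Second mineral: 127.992 g O in 278.327 g formula = 45.99 wt% O.
47.01% − 45.99% gives a difference of 1.02 percentage points.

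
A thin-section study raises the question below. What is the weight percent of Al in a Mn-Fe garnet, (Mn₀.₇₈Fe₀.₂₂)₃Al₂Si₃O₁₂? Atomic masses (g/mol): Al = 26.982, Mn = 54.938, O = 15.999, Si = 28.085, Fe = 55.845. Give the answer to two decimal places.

10.89 weight percent

Formula mass = 2.34·54.938 + 0.66·55.845 + 2·26.982 + 3·28.085 + 12·15.999 = 495.620 g/mol, of which 53.964 g is Al.
So Al makes up 53.964/495.620 = 0.1089 of the mass, i.e. 10.89%.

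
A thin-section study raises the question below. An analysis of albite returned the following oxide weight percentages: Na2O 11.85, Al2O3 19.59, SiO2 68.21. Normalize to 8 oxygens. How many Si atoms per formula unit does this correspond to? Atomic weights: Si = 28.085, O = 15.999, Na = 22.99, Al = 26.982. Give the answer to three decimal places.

2.989 Si apfu

Na2O: 11.85/61.979 = 0.19119 mol → 0.38238 mol Na, 0.19119 mol O.
Al2O3: 19.59/101.961 = 0.19213 mol → 0.38426 mol Al, 0.57639 mol O.
SiO2: 68.21/60.083 = 1.13526 mol → 1.13526 mol Si, 2.27052 mol O.
Total oxygen = 3.03810 mol. Normalization factor = 8/3.03810 = 2.63322.
Si per 8 O = 1.13526 × 2.63322 = 2.989.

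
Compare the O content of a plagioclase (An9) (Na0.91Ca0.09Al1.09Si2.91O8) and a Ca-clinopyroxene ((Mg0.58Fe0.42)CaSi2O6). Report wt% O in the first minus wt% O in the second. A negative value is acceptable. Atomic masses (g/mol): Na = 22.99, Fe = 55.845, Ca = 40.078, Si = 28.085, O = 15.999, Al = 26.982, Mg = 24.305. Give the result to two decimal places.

6.77 percentage points

First mineral: 127.992 g O in 263.658 g formula = 48.54 wt% O.
Second mineral: 95.994 g O in 229.794 g formula = 41.77 wt% O.
48.54% − 41.77% gives a difference of 6.77 percentage points.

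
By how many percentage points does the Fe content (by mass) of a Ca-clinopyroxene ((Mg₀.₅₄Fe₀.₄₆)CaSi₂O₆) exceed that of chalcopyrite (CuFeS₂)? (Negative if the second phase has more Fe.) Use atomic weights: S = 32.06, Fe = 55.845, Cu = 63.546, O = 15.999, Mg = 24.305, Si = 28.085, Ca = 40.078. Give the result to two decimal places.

-19.31 percentage points

M((Mg₀.₅₄Fe₀.₄₆)CaSi₂O₆) = 231.055 g/mol, so wt% Fe = 25.689/231.055 × 100 = 11.12%.
M(CuFeS₂) = 183.511 g/mol, so wt% Fe = 55.845/183.511 × 100 = 30.43%.
11.12 − 30.43 = -19.31 pp.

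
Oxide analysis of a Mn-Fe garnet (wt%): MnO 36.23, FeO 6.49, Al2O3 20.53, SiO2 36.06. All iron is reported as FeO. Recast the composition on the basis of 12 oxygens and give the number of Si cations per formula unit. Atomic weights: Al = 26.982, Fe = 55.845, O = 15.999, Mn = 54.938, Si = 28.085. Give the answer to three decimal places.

2.994 Si apfu

36.23 wt% MnO ÷ 70.937 g/mol = 0.51073 mol, giving 0.51073 Mn and 0.51073 O.
6.49 wt% FeO ÷ 71.844 g/mol = 0.09033 mol, giving 0.09033 Fe and 0.09033 O.
20.53 wt% Al2O3 ÷ 101.961 g/mol = 0.20135 mol, giving 0.40270 Al and 0.60405 O.
36.06 wt% SiO2 ÷ 60.083 g/mol = 0.60017 mol, giving 0.60017 Si and 1.20034 O.
Oxygen sums to 2.40545; scaling by 12/2.40545 = 4.98867 puts the formula on 12 O.
Si: 0.60017 × 4.98867 = 2.994 atoms per formula unit.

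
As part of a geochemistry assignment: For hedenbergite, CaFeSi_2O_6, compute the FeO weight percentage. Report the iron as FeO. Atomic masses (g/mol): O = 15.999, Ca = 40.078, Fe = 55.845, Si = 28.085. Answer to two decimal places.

28.96 wt%

Formula mass = 248.087 g/mol.
1 Fe → 1.0000 mol FeO per formula unit; M(FeO) = 71.844, so FeO mass = 71.844 g.
71.844/248.087 × 100 = 28.96 wt%.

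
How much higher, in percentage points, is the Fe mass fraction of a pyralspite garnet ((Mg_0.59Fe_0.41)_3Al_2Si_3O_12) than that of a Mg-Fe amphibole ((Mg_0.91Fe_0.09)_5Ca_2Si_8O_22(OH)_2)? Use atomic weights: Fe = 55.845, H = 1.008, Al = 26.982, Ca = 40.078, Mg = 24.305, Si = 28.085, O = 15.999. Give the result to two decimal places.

M((Mg_0.59Fe_0.41)_3Al_2Si_3O_12) = 441.916 g/mol, so wt% Fe = 68.689/441.916 × 100 = 15.54%.
M((Mg_0.91Fe_0.09)_5Ca_2Si_8O_22(OH)_2) = 826.546 g/mol, so wt% Fe = 25.130/826.546 × 100 = 3.04%.
15.54 − 3.04 = 12.50 pp.

12.50 percentage points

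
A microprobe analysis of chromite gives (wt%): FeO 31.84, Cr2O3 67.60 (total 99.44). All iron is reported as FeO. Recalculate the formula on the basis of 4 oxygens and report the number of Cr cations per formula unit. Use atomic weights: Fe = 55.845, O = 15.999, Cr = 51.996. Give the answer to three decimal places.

2.002 Cr apfu

FeO (M=71.844): mol = 0.44318; Fe = 0.44318, O = 0.44318.
Cr2O3 (M=151.989): mol = 0.44477; Cr = 0.88954, O = 1.33431.
ΣO = 1.77749; factor = 4/ΣO = 2.25036.
Cr apfu = 0.88954 × 2.25036 = 2.002.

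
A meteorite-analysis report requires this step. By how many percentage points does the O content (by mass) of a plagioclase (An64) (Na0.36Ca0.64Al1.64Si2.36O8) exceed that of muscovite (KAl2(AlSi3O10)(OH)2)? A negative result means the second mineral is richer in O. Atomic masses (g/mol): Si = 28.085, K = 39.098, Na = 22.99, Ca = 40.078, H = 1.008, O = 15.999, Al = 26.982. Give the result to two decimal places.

-1.22 percentage points

First mineral: 127.992 g O in 272.449 g formula = 46.98 wt% O.
Second mineral: 191.988 g O in 398.303 g formula = 48.20 wt% O.
46.98% − 48.20% gives a difference of -1.22 percentage points.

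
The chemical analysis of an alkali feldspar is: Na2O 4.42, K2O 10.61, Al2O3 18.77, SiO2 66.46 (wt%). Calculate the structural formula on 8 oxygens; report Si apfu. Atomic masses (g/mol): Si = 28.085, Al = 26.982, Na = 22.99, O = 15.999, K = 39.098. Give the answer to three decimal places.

Na2O: 4.42/61.979 = 0.07131 mol → 0.14262 mol Na, 0.07131 mol O.
K2O: 10.61/94.195 = 0.11264 mol → 0.22528 mol K, 0.11264 mol O.
Al2O3: 18.77/101.961 = 0.18409 mol → 0.36818 mol Al, 0.55227 mol O.
SiO2: 66.46/60.083 = 1.10614 mol → 1.10614 mol Si, 2.21228 mol O.
Total oxygen = 2.94850 mol. Normalization factor = 8/2.94850 = 2.71324.
Si per 8 O = 1.10614 × 2.71324 = 3.001.

3.001 Si apfu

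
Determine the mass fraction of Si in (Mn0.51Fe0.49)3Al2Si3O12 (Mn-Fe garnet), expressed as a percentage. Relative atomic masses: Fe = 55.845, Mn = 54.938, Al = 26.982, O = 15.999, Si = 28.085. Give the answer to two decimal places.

16.97 wt%

M((Mn0.51Fe0.49)3Al2Si3O12) = 496.354 g/mol.
Si contributes 3 × 28.085 = 84.255 g per mole.
84.255/496.354 = 0.1697 → 16.97%.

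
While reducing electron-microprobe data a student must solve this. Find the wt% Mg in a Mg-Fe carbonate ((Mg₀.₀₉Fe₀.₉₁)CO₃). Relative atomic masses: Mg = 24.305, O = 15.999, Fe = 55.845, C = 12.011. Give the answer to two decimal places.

M((Mg₀.₀₉Fe₀.₉₁)CO₃) = 113.014 g/mol.
Mg contributes 0.09 × 24.305 = 2.187 g per mole.
2.187/113.014 = 0.0194 → 1.94%.

1.94 mass %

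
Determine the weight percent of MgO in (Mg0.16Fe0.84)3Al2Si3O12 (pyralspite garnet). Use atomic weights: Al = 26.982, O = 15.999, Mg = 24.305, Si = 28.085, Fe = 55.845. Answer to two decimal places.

Molar mass of (Mg0.16Fe0.84)3Al2Si3O12 = 0.48*24.305 + 2.52*55.845 + 2*26.982 + 3*28.085 + 12*15.999 = 482.603 g/mol.
Each formula unit contains 0.48 Mg, equivalent to 0.48/1 = 0.4800 mol MgO.
M(MgO) = 1×24.305 + 1×15.999 = 40.304 g/mol.
Mass of MgO per formula unit = 0.4800 × 40.304 = 19.346 g.
MgO wt% = 19.346 / 482.603 × 100 = 4.01%.

4.01 wt%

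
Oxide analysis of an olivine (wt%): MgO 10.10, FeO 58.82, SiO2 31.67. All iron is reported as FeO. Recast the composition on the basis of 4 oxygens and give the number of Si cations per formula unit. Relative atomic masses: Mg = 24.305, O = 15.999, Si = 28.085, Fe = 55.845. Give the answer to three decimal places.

0.993 Si apfu

MgO: 10.10/40.304 = 0.25060 mol → 0.25060 mol Mg, 0.25060 mol O.
FeO: 58.82/71.844 = 0.81872 mol → 0.81872 mol Fe, 0.81872 mol O.
SiO2: 31.67/60.083 = 0.52710 mol → 0.52710 mol Si, 1.05420 mol O.
Total oxygen = 2.12352 mol. Normalization factor = 4/2.12352 = 1.88366.
Si per 4 O = 0.52710 × 1.88366 = 0.993.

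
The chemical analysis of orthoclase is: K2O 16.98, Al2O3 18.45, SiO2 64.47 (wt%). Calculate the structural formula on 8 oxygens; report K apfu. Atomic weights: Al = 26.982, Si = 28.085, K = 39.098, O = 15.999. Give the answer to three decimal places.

K2O: 16.98/94.195 = 0.18026 mol → 0.36052 mol K, 0.18026 mol O.
Al2O3: 18.45/101.961 = 0.18095 mol → 0.36190 mol Al, 0.54285 mol O.
SiO2: 64.47/60.083 = 1.07302 mol → 1.07302 mol Si, 2.14604 mol O.
Total oxygen = 2.86915 mol. Normalization factor = 8/2.86915 = 2.78828.
K per 8 O = 0.36052 × 2.78828 = 1.005.

1.005 K apfu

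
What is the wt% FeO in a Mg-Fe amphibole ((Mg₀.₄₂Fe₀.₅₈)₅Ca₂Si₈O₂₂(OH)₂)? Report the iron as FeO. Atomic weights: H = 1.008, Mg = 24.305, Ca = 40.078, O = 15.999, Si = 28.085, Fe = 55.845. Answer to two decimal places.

23.05 wt%

Molar mass of (Mg₀.₄₂Fe₀.₅₈)₅Ca₂Si₈O₂₂(OH)₂ = 2.10*24.305 + 2.90*55.845 + 2*40.078 + 8*28.085 + 24*15.999 + 2*1.008 = 903.819 g/mol.
Each formula unit contains 2.90 Fe, equivalent to 2.90/1 = 2.9000 mol FeO.
M(FeO) = 1×55.845 + 1×15.999 = 71.844 g/mol.
Mass of FeO per formula unit = 2.9000 × 71.844 = 208.348 g.
FeO wt% = 208.348 / 903.819 × 100 = 23.05%.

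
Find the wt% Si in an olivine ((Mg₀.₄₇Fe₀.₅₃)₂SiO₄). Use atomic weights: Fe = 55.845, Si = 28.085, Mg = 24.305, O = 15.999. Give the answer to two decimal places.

16.13 weight percent

Formula mass = 0.94·24.305 + 1.06·55.845 + 1·28.085 + 4·15.999 = 174.123 g/mol, of which 28.085 g is Si.
So Si makes up 28.085/174.123 = 0.1613 of the mass, i.e. 16.13%.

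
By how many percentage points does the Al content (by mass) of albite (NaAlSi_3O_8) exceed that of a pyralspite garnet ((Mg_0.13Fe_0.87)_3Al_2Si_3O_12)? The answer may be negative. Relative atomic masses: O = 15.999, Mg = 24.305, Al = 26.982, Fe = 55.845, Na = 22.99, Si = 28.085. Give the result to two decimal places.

M(NaAlSi_3O_8) = 262.219 g/mol, so wt% Al = 26.982/262.219 × 100 = 10.29%.
M((Mg_0.13Fe_0.87)_3Al_2Si_3O_12) = 485.441 g/mol, so wt% Al = 53.964/485.441 × 100 = 11.12%.
10.29 − 11.12 = -0.83 pp.

-0.83 percentage points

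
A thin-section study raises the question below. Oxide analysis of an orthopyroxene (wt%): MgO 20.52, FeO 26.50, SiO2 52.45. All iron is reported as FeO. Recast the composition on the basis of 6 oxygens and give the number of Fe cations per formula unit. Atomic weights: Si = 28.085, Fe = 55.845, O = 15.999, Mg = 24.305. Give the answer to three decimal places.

0.843 Fe apfu

MgO: 20.52/40.304 = 0.50913 mol → 0.50913 mol Mg, 0.50913 mol O.
FeO: 26.50/71.844 = 0.36885 mol → 0.36885 mol Fe, 0.36885 mol O.
SiO2: 52.45/60.083 = 0.87296 mol → 0.87296 mol Si, 1.74592 mol O.
Total oxygen = 2.62390 mol. Normalization factor = 6/2.62390 = 2.28667.
Fe per 6 O = 0.36885 × 2.28667 = 0.843.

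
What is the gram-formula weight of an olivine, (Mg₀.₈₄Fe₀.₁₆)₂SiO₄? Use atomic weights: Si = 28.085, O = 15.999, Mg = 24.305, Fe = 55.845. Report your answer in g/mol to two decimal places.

150.78 g/mol

The formula mass is the sum 1.68×24.305 + 0.32×55.845 + 1×28.085 + 4×15.999.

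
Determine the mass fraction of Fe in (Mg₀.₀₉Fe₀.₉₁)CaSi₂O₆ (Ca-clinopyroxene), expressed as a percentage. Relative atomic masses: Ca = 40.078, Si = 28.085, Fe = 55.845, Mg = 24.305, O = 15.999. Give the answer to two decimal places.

Molar mass of (Mg₀.₀₉Fe₀.₉₁)CaSi₂O₆: 0.09*24.305 + 0.91*55.845 + 1*40.078 + 2*28.085 + 6*15.999 = 245.248 g/mol.
Mass of Fe per formula unit: 0.91 × 55.845 = 50.819 g.
Weight fraction Fe = 50.819 / 245.248 = 0.2072.

20.72 mass %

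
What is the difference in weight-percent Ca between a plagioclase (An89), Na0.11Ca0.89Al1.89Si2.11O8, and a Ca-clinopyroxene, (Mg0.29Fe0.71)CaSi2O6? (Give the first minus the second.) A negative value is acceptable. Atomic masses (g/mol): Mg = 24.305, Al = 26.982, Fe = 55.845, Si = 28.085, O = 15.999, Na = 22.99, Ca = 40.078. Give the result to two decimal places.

M(Na0.11Ca0.89Al1.89Si2.11O8) = 276.446 g/mol, so wt% Ca = 35.669/276.446 × 100 = 12.90%.
M((Mg0.29Fe0.71)CaSi2O6) = 238.940 g/mol, so wt% Ca = 40.078/238.940 × 100 = 16.77%.
12.90 − 16.77 = -3.87 pp.

-3.87 percentage points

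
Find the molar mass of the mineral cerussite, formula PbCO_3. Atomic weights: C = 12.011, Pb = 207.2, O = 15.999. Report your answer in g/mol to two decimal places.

267.21 g/mol

The formula mass is the sum 1·207.2 + 1·12.011 + 3·15.999.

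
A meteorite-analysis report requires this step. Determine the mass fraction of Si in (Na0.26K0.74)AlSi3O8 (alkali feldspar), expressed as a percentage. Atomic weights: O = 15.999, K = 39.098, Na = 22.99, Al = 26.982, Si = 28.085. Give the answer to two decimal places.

Molar mass of (Na0.26K0.74)AlSi3O8: 0.26×22.99 + 0.74×39.098 + 1×26.982 + 3×28.085 + 8×15.999 = 274.139 g/mol.
Mass of Si per formula unit: 3 × 28.085 = 84.255 g.
Weight fraction Si = 84.255 / 274.139 = 0.3073.

30.73 mass %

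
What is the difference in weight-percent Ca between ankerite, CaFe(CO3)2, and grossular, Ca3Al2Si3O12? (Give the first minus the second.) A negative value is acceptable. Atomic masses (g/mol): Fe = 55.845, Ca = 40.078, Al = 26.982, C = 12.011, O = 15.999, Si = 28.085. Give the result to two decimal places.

Ca in CaFe(CO3)2: molar mass 215.939 g/mol; 1×40.078 = 40.078 g → 18.56 wt%.
Ca in Ca3Al2Si3O12: molar mass 450.441 g/mol; 3×40.078 = 120.234 g → 26.69 wt%.
Difference = 18.56 − 26.69 = -8.13 percentage points.

-8.13 percentage points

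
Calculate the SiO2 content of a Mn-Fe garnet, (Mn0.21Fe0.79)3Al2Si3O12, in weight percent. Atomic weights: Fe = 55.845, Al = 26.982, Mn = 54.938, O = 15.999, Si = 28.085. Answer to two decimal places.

Formula mass = 497.171 g/mol.
3 Si → 3.0000 mol SiO2 per formula unit; M(SiO2) = 60.083, so SiO2 mass = 180.249 g.
180.249/497.171 × 100 = 36.25 wt%.

36.25 wt%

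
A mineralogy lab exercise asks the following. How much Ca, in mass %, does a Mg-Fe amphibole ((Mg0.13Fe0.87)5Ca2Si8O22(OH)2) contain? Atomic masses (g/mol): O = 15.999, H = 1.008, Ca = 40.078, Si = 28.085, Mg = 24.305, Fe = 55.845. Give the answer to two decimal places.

8.44 mass %

Formula mass = 0.65×24.305 + 4.35×55.845 + 2×40.078 + 8×28.085 + 24×15.999 + 2×1.008 = 949.552 g/mol, of which 80.156 g is Ca.
So Ca makes up 80.156/949.552 = 0.0844 of the mass, i.e. 8.44%.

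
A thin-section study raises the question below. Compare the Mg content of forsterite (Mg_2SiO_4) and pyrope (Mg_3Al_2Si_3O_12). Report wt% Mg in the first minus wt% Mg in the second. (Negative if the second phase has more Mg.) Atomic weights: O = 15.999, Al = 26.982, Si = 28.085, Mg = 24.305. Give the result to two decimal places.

16.46 percentage points

First mineral: 48.610 g Mg in 140.691 g formula = 34.55 wt% Mg.
Second mineral: 72.915 g Mg in 403.122 g formula = 18.09 wt% Mg.
34.55% − 18.09% gives a difference of 16.46 percentage points.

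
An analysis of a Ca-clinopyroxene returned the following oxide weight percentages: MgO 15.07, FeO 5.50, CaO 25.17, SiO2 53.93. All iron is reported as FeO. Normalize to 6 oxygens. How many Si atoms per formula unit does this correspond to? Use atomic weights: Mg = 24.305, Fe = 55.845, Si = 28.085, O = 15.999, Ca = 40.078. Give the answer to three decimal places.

1.999 Si apfu

MgO (M=40.304): mol = 0.37391; Mg = 0.37391, O = 0.37391.
FeO (M=71.844): mol = 0.07655; Fe = 0.07655, O = 0.07655.
CaO (M=56.077): mol = 0.44885; Ca = 0.44885, O = 0.44885.
SiO2 (M=60.083): mol = 0.89759; Si = 0.89759, O = 1.79518.
ΣO = 2.69449; factor = 6/ΣO = 2.22677.
Si apfu = 0.89759 × 2.22677 = 1.999.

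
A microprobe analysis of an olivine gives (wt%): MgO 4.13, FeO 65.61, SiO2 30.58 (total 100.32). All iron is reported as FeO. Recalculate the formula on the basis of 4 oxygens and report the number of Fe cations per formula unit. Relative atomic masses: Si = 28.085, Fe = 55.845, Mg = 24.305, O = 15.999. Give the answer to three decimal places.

MgO (M=40.304): mol = 0.10247; Mg = 0.10247, O = 0.10247.
FeO (M=71.844): mol = 0.91323; Fe = 0.91323, O = 0.91323.
SiO2 (M=60.083): mol = 0.50896; Si = 0.50896, O = 1.01792.
ΣO = 2.03362; factor = 4/ΣO = 1.96694.
Fe apfu = 0.91323 × 1.96694 = 1.796.

1.796 Fe apfu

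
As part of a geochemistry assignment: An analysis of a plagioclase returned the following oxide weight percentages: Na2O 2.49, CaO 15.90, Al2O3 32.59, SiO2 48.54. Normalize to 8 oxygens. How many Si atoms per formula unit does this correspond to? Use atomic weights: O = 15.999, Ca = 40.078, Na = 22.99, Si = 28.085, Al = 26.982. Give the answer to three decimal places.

2.230 Si apfu

Na2O: 2.49/61.979 = 0.04017 mol → 0.08034 mol Na, 0.04017 mol O.
CaO: 15.90/56.077 = 0.28354 mol → 0.28354 mol Ca, 0.28354 mol O.
Al2O3: 32.59/101.961 = 0.31963 mol → 0.63926 mol Al, 0.95889 mol O.
SiO2: 48.54/60.083 = 0.80788 mol → 0.80788 mol Si, 1.61576 mol O.
Total oxygen = 2.89836 mol. Normalization factor = 8/2.89836 = 2.76018.
Si per 8 O = 0.80788 × 2.76018 = 2.230.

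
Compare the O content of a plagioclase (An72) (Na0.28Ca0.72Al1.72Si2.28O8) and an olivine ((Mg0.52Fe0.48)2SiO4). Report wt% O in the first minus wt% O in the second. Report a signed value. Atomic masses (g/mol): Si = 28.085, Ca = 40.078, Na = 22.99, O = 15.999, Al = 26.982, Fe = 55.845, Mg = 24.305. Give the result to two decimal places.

9.33 percentage points

First mineral: 127.992 g O in 273.728 g formula = 46.76 wt% O.
Second mineral: 63.996 g O in 170.969 g formula = 37.43 wt% O.
46.76% − 37.43% gives a difference of 9.33 percentage points.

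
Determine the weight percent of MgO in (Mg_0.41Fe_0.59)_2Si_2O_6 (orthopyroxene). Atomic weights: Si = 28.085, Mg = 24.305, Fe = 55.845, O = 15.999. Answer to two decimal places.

13.89 wt%

Molar mass of (Mg_0.41Fe_0.59)_2Si_2O_6 = 0.82·24.305 + 1.18·55.845 + 2·28.085 + 6·15.999 = 237.991 g/mol.
Each formula unit contains 0.82 Mg, equivalent to 0.82/1 = 0.8200 mol MgO.
M(MgO) = 1×24.305 + 1×15.999 = 40.304 g/mol.
Mass of MgO per formula unit = 0.8200 × 40.304 = 33.049 g.
MgO wt% = 33.049 / 237.991 × 100 = 13.89%.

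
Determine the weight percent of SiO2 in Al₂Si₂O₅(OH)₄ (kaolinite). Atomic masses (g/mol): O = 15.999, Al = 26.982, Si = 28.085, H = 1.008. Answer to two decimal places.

46.55 wt%

Formula mass = 258.157 g/mol.
2 Si → 2.0000 mol SiO2 per formula unit; M(SiO2) = 60.083, so SiO2 mass = 120.166 g.
120.166/258.157 × 100 = 46.55 wt%.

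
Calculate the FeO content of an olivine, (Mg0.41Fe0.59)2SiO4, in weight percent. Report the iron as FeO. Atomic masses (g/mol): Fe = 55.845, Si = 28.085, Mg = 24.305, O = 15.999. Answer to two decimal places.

47.65 wt%

M((Mg0.41Fe0.59)2SiO4) = 177.908 g/mol; M(FeO) = 71.844 g/mol.
Moles FeO per formula unit = 1.18 Fe ÷ 1 = 1.1800.
FeO fraction = (1.1800 × 71.844) / 177.908 = 84.776/177.908 = 0.4765.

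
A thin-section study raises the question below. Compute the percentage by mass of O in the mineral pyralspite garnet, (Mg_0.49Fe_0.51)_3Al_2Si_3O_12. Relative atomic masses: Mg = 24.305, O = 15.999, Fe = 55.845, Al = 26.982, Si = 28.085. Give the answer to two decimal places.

42.53 weight percent

M((Mg_0.49Fe_0.51)_3Al_2Si_3O_12) = 451.378 g/mol.
O contributes 12 × 15.999 = 191.988 g per mole.
191.988/451.378 = 0.4253 → 42.53%.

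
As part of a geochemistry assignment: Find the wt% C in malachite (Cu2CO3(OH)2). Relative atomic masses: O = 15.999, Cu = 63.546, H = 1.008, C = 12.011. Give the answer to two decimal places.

Formula mass = 2·63.546 + 1·12.011 + 5·15.999 + 2·1.008 = 221.114 g/mol, of which 12.011 g is C.
So C makes up 12.011/221.114 = 0.0543 of the mass, i.e. 5.43%.

5.43 weight percent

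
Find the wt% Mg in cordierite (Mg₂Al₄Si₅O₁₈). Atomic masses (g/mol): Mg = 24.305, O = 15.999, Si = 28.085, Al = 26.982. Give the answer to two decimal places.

8.31 mass %

Formula mass = 2×24.305 + 4×26.982 + 5×28.085 + 18×15.999 = 584.945 g/mol, of which 48.610 g is Mg.
So Mg makes up 48.610/584.945 = 0.0831 of the mass, i.e. 8.31%.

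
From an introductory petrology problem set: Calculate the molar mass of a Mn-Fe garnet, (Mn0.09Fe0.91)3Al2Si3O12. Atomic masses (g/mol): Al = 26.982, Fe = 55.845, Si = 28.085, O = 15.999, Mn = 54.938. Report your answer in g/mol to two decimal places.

497.50 g/mol

The formula mass is the sum 0.27(54.938) + 2.73(55.845) + 2(26.982) + 3(28.085) + 12(15.999).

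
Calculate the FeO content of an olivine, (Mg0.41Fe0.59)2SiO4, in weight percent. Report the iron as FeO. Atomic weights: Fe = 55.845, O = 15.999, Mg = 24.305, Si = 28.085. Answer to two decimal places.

M((Mg0.41Fe0.59)2SiO4) = 177.908 g/mol; M(FeO) = 71.844 g/mol.
Moles FeO per formula unit = 1.18 Fe ÷ 1 = 1.1800.
FeO fraction = (1.1800 × 71.844) / 177.908 = 84.776/177.908 = 0.4765.

47.65 wt%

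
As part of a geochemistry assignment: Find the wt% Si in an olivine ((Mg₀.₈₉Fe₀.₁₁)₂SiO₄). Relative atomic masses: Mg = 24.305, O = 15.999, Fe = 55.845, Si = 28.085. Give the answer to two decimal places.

19.02 weight percent

Molar mass of (Mg₀.₈₉Fe₀.₁₁)₂SiO₄: 1.78*24.305 + 0.22*55.845 + 1*28.085 + 4*15.999 = 147.630 g/mol.
Mass of Si per formula unit: 1 × 28.085 = 28.085 g.
Weight fraction Si = 28.085 / 147.630 = 0.1902.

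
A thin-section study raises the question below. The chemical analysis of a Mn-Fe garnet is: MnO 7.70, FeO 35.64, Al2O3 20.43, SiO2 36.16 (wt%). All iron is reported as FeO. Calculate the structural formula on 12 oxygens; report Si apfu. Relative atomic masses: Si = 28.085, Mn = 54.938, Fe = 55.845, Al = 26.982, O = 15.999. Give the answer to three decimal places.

2.997 Si apfu

MnO (M=70.937): mol = 0.10855; Mn = 0.10855, O = 0.10855.
FeO (M=71.844): mol = 0.49607; Fe = 0.49607, O = 0.49607.
Al2O3 (M=101.961): mol = 0.20037; Al = 0.40074, O = 0.60111.
SiO2 (M=60.083): mol = 0.60183; Si = 0.60183, O = 1.20366.
ΣO = 2.40939; factor = 12/ΣO = 4.98051.
Si apfu = 0.60183 × 4.98051 = 2.997.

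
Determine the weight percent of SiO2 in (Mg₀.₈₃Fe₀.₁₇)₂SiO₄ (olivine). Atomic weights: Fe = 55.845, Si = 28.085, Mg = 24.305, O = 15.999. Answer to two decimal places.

39.68 wt%

Formula mass = 151.415 g/mol.
1 Si → 1.0000 mol SiO2 per formula unit; M(SiO2) = 60.083, so SiO2 mass = 60.083 g.
60.083/151.415 × 100 = 39.68 wt%.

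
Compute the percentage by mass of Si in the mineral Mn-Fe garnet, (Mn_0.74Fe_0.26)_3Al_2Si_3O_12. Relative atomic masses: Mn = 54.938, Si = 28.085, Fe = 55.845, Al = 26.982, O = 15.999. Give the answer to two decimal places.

17.00 mass %

Formula mass = 2.22×54.938 + 0.78×55.845 + 2×26.982 + 3×28.085 + 12×15.999 = 495.728 g/mol, of which 84.255 g is Si.
So Si makes up 84.255/495.728 = 0.1700 of the mass, i.e. 17.00%.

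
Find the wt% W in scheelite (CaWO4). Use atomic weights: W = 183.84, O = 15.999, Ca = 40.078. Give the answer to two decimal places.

63.85 wt%

M(CaWO4) = 287.914 g/mol.
W contributes 1 × 183.84 = 183.840 g per mole.
183.840/287.914 = 0.6385 → 63.85%.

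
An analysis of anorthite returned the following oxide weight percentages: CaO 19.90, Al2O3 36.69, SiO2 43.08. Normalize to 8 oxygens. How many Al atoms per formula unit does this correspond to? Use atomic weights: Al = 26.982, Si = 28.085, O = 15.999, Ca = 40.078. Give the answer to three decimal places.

19.90 wt% CaO ÷ 56.077 g/mol = 0.35487 mol, giving 0.35487 Ca and 0.35487 O.
36.69 wt% Al2O3 ÷ 101.961 g/mol = 0.35984 mol, giving 0.71968 Al and 1.07952 O.
43.08 wt% SiO2 ÷ 60.083 g/mol = 0.71701 mol, giving 0.71701 Si and 1.43402 O.
Oxygen sums to 2.86841; scaling by 8/2.86841 = 2.78900 puts the formula on 8 O.
Al: 0.71968 × 2.78900 = 2.007 atoms per formula unit.

2.007 Al apfu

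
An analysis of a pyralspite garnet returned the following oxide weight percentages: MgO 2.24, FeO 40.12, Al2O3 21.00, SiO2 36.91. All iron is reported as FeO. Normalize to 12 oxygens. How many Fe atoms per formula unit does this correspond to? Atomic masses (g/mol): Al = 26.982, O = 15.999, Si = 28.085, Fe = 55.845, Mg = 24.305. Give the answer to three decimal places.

MgO (M=40.304): mol = 0.05558; Mg = 0.05558, O = 0.05558.
FeO (M=71.844): mol = 0.55843; Fe = 0.55843, O = 0.55843.
Al2O3 (M=101.961): mol = 0.20596; Al = 0.41192, O = 0.61788.
SiO2 (M=60.083): mol = 0.61432; Si = 0.61432, O = 1.22864.
ΣO = 2.46053; factor = 12/ΣO = 4.87700.
Fe apfu = 0.55843 × 4.87700 = 2.723.

2.723 Fe apfu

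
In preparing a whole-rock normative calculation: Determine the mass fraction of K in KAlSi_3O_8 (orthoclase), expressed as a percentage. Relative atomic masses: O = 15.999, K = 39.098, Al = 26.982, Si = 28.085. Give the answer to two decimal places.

14.05 mass %

M(KAlSi_3O_8) = 278.327 g/mol.
K contributes 1 × 39.098 = 39.098 g per mole.
39.098/278.327 = 0.1405 → 14.05%.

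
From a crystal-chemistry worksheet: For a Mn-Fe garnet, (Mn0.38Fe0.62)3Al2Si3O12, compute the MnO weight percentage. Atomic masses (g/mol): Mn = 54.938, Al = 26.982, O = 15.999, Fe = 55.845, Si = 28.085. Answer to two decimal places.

M((Mn0.38Fe0.62)3Al2Si3O12) = 496.708 g/mol; M(MnO) = 70.937 g/mol.
Moles MnO per formula unit = 1.14 Mn ÷ 1 = 1.1400.
MnO fraction = (1.1400 × 70.937) / 496.708 = 80.868/496.708 = 0.1628.

16.28 wt%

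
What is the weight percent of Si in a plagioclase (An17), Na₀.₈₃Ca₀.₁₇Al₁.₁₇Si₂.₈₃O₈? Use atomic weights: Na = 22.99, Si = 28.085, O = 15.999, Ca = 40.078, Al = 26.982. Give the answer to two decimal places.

30.00 wt%

M(Na₀.₈₃Ca₀.₁₇Al₁.₁₇Si₂.₈₃O₈) = 264.936 g/mol.
Si contributes 2.83 × 28.085 = 79.481 g per mole.
79.481/264.936 = 0.3000 → 30.00%.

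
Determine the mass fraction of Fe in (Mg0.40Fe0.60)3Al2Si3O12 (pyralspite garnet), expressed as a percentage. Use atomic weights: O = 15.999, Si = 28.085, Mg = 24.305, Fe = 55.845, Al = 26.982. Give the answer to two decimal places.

M((Mg0.40Fe0.60)3Al2Si3O12) = 459.894 g/mol.
Fe contributes 1.80 × 55.845 = 100.521 g per mole.
100.521/459.894 = 0.2186 → 21.86%.

21.86 mass %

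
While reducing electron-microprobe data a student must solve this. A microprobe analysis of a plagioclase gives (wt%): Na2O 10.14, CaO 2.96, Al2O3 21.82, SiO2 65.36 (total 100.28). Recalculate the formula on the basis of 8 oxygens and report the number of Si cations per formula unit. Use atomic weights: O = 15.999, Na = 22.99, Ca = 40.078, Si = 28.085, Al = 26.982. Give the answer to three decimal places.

2.868 Si apfu

10.14 wt% Na2O ÷ 61.979 g/mol = 0.16360 mol, giving 0.32720 Na and 0.16360 O.
2.96 wt% CaO ÷ 56.077 g/mol = 0.05278 mol, giving 0.05278 Ca and 0.05278 O.
21.82 wt% Al2O3 ÷ 101.961 g/mol = 0.21400 mol, giving 0.42800 Al and 0.64200 O.
65.36 wt% SiO2 ÷ 60.083 g/mol = 1.08783 mol, giving 1.08783 Si and 2.17566 O.
Oxygen sums to 3.03404; scaling by 8/3.03404 = 2.63675 puts the formula on 8 O.
Si: 1.08783 × 2.63675 = 2.868 atoms per formula unit.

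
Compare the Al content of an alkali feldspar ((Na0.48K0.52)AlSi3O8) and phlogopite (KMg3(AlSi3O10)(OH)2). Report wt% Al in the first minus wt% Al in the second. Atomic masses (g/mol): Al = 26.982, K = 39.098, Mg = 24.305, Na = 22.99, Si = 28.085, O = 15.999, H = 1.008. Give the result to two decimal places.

3.50 percentage points

Al in (Na0.48K0.52)AlSi3O8: molar mass 270.595 g/mol; 1×26.982 = 26.982 g → 9.97 wt%.
Al in KMg3(AlSi3O10)(OH)2: molar mass 417.254 g/mol; 1×26.982 = 26.982 g → 6.47 wt%.
Difference = 9.97 − 6.47 = 3.50 percentage points.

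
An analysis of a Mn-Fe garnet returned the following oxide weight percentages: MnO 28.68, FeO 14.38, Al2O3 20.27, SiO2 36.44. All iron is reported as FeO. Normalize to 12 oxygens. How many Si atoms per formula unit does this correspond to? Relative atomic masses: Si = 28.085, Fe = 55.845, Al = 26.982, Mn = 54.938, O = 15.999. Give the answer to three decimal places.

MnO (M=70.937): mol = 0.40430; Mn = 0.40430, O = 0.40430.
FeO (M=71.844): mol = 0.20016; Fe = 0.20016, O = 0.20016.
Al2O3 (M=101.961): mol = 0.19880; Al = 0.39760, O = 0.59640.
SiO2 (M=60.083): mol = 0.60649; Si = 0.60649, O = 1.21298.
ΣO = 2.41384; factor = 12/ΣO = 4.97133.
Si apfu = 0.60649 × 4.97133 = 3.015.

3.015 Si apfu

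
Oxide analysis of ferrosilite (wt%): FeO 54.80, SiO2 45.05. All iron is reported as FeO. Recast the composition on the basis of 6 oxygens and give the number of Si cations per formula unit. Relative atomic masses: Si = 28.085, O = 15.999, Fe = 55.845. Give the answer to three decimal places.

54.80 wt% FeO ÷ 71.844 g/mol = 0.76276 mol, giving 0.76276 Fe and 0.76276 O.
45.05 wt% SiO2 ÷ 60.083 g/mol = 0.74980 mol, giving 0.74980 Si and 1.49960 O.
Oxygen sums to 2.26236; scaling by 6/2.26236 = 2.65210 puts the formula on 6 O.
Si: 0.74980 × 2.65210 = 1.989 atoms per formula unit.

1.989 Si apfu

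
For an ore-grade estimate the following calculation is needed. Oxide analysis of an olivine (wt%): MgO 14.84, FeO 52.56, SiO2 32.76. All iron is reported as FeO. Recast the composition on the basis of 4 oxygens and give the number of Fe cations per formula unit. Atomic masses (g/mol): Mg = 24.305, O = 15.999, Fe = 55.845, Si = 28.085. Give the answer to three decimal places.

14.84 wt% MgO ÷ 40.304 g/mol = 0.36820 mol, giving 0.36820 Mg and 0.36820 O.
52.56 wt% FeO ÷ 71.844 g/mol = 0.73159 mol, giving 0.73159 Fe and 0.73159 O.
32.76 wt% SiO2 ÷ 60.083 g/mol = 0.54525 mol, giving 0.54525 Si and 1.09050 O.
Oxygen sums to 2.19029; scaling by 4/2.19029 = 1.82624 puts the formula on 4 O.
Fe: 0.73159 × 1.82624 = 1.336 atoms per formula unit.

1.336 Fe apfu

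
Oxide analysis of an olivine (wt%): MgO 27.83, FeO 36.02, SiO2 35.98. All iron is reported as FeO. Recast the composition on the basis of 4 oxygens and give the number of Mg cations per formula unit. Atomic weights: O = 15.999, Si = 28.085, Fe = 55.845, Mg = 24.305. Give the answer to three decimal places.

MgO: 27.83/40.304 = 0.69050 mol → 0.69050 mol Mg, 0.69050 mol O.
FeO: 36.02/71.844 = 0.50136 mol → 0.50136 mol Fe, 0.50136 mol O.
SiO2: 35.98/60.083 = 0.59884 mol → 0.59884 mol Si, 1.19768 mol O.
Total oxygen = 2.38954 mol. Normalization factor = 4/2.38954 = 1.67396.
Mg per 4 O = 0.69050 × 1.67396 = 1.156.

1.156 Mg apfu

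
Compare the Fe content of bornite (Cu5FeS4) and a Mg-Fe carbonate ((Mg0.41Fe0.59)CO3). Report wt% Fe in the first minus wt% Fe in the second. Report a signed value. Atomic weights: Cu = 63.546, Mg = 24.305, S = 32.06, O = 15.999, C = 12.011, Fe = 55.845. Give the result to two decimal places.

-20.88 percentage points

M(Cu5FeS4) = 501.815 g/mol, so wt% Fe = 55.845/501.815 × 100 = 11.13%.
M((Mg0.41Fe0.59)CO3) = 102.922 g/mol, so wt% Fe = 32.949/102.922 × 100 = 32.01%.
11.13 − 32.01 = -20.88 pp.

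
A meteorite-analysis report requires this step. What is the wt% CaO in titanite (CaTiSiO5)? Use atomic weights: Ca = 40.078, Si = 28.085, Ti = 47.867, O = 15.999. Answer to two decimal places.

28.61 wt%

Molar mass of CaTiSiO5 = 1*40.078 + 1*47.867 + 1*28.085 + 5*15.999 = 196.025 g/mol.
Each formula unit contains 1 Ca, equivalent to 1/1 = 1.0000 mol CaO.
M(CaO) = 1×40.078 + 1×15.999 = 56.077 g/mol.
Mass of CaO per formula unit = 1.0000 × 56.077 = 56.077 g.
CaO wt% = 56.077 / 196.025 × 100 = 28.61%.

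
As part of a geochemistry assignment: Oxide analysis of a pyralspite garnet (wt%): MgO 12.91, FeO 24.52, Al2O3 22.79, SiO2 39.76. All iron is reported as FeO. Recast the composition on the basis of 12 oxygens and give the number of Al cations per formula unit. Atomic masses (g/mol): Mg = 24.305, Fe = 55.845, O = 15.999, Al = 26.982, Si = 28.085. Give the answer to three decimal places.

MgO: 12.91/40.304 = 0.32032 mol → 0.32032 mol Mg, 0.32032 mol O.
FeO: 24.52/71.844 = 0.34130 mol → 0.34130 mol Fe, 0.34130 mol O.
Al2O3: 22.79/101.961 = 0.22352 mol → 0.44704 mol Al, 0.67056 mol O.
SiO2: 39.76/60.083 = 0.66175 mol → 0.66175 mol Si, 1.32350 mol O.
Total oxygen = 2.65568 mol. Normalization factor = 12/2.65568 = 4.51862.
Al per 12 O = 0.44704 × 4.51862 = 2.020.

2.020 Al apfu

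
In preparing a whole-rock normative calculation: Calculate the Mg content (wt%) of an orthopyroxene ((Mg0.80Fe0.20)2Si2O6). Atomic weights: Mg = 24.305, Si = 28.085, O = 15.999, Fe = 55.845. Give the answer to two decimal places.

Formula mass = 1.60*24.305 + 0.40*55.845 + 2*28.085 + 6*15.999 = 213.390 g/mol, of which 38.888 g is Mg.
So Mg makes up 38.888/213.390 = 0.1822 of the mass, i.e. 18.22%.

18.22 wt%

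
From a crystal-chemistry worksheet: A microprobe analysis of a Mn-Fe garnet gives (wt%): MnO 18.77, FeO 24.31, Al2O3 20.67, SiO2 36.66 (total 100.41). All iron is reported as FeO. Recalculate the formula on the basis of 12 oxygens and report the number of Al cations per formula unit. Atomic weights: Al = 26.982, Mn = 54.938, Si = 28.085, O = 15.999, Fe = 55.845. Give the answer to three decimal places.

2.001 Al apfu

MnO: 18.77/70.937 = 0.26460 mol → 0.26460 mol Mn, 0.26460 mol O.
FeO: 24.31/71.844 = 0.33837 mol → 0.33837 mol Fe, 0.33837 mol O.
Al2O3: 20.67/101.961 = 0.20272 mol → 0.40544 mol Al, 0.60816 mol O.
SiO2: 36.66/60.083 = 0.61016 mol → 0.61016 mol Si, 1.22032 mol O.
Total oxygen = 2.43145 mol. Normalization factor = 12/2.43145 = 4.93533.
Al per 12 O = 0.40544 × 4.93533 = 2.001.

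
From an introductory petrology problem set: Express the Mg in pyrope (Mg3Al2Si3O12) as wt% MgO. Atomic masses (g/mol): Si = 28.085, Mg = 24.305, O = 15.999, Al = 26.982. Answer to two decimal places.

M(Mg3Al2Si3O12) = 403.122 g/mol; M(MgO) = 40.304 g/mol.
Moles MgO per formula unit = 3 Mg ÷ 1 = 3.0000.
MgO fraction = (3.0000 × 40.304) / 403.122 = 120.912/403.122 = 0.2999.

29.99 wt%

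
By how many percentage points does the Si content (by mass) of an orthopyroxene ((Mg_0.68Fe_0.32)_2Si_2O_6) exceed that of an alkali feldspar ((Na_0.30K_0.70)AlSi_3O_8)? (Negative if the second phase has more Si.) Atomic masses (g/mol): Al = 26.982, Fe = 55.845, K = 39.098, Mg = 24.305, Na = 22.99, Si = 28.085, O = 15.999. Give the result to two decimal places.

-5.39 percentage points

First mineral: 56.170 g Si in 220.960 g formula = 25.42 wt% Si.
Second mineral: 84.255 g Si in 273.495 g formula = 30.81 wt% Si.
25.42% − 30.81% gives a difference of -5.39 percentage points.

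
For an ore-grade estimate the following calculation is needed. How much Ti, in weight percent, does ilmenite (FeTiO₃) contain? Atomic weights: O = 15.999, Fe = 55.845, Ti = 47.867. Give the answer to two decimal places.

31.55 weight percent

Molar mass of FeTiO₃: 1×55.845 + 1×47.867 + 3×15.999 = 151.709 g/mol.
Mass of Ti per formula unit: 1 × 47.867 = 47.867 g.
Weight fraction Ti = 47.867 / 151.709 = 0.3155.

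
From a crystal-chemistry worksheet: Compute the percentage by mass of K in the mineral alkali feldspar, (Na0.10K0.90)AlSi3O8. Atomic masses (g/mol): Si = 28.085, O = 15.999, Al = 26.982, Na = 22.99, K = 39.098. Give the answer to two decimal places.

Formula mass = 0.10*22.99 + 0.90*39.098 + 1*26.982 + 3*28.085 + 8*15.999 = 276.716 g/mol, of which 35.188 g is K.
So K makes up 35.188/276.716 = 0.1272 of the mass, i.e. 12.72%.

12.72 wt%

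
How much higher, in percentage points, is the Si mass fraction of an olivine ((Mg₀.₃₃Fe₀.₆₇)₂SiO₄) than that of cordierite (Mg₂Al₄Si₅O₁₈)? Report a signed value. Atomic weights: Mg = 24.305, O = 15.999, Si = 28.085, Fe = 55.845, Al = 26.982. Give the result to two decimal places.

Si in (Mg₀.₃₃Fe₀.₆₇)₂SiO₄: molar mass 182.955 g/mol; 1×28.085 = 28.085 g → 15.35 wt%.
Si in Mg₂Al₄Si₅O₁₈: molar mass 584.945 g/mol; 5×28.085 = 140.425 g → 24.01 wt%.
Difference = 15.35 − 24.01 = -8.66 percentage points.

-8.66 percentage points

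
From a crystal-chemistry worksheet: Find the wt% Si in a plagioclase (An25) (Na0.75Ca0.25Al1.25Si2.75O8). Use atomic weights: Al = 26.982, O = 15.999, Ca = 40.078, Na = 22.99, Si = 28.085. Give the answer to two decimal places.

M(Na0.75Ca0.25Al1.25Si2.75O8) = 266.215 g/mol.
Si contributes 2.75 × 28.085 = 77.234 g per mole.
77.234/266.215 = 0.2901 → 29.01%.

29.01 mass %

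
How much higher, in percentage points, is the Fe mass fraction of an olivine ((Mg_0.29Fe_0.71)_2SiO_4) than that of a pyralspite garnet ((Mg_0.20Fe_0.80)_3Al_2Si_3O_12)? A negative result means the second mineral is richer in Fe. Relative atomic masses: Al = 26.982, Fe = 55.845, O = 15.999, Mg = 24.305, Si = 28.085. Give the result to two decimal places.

M((Mg_0.29Fe_0.71)_2SiO_4) = 185.478 g/mol, so wt% Fe = 79.300/185.478 × 100 = 42.75%.
M((Mg_0.20Fe_0.80)_3Al_2Si_3O_12) = 478.818 g/mol, so wt% Fe = 134.028/478.818 × 100 = 27.99%.
42.75 − 27.99 = 14.76 pp.

14.76 percentage points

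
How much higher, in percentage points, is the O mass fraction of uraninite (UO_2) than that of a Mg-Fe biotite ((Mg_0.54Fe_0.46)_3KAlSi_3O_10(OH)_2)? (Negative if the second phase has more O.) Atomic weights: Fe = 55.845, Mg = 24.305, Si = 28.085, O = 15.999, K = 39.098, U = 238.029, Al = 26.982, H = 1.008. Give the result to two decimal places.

-29.82 percentage points

M(UO_2) = 270.027 g/mol, so wt% O = 31.998/270.027 × 100 = 11.85%.
M((Mg_0.54Fe_0.46)_3KAlSi_3O_10(OH)_2) = 460.779 g/mol, so wt% O = 191.988/460.779 × 100 = 41.67%.
11.85 − 41.67 = -29.82 pp.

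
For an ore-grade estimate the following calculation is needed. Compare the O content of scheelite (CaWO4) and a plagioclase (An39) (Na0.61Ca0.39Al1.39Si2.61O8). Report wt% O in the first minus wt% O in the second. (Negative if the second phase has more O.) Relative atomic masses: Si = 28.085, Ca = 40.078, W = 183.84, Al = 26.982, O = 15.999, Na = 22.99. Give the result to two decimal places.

-25.45 percentage points

M(CaWO4) = 287.914 g/mol, so wt% O = 63.996/287.914 × 100 = 22.23%.
M(Na0.61Ca0.39Al1.39Si2.61O8) = 268.453 g/mol, so wt% O = 127.992/268.453 × 100 = 47.68%.
22.23 − 47.68 = -25.45 pp.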